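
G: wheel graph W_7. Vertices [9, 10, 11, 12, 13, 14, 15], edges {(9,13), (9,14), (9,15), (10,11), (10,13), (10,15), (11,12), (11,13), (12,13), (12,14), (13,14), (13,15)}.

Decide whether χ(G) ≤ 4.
Yes, G is 4-colorable

A valid 4-coloring: color 1: [13]; color 2: [11, 14, 15]; color 3: [9, 10, 12].
(χ(G) = 3 ≤ 4.)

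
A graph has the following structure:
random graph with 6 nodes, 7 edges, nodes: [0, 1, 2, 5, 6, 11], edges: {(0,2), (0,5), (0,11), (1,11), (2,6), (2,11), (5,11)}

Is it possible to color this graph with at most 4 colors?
Yes, G is 4-colorable

A valid 4-coloring: color 1: [6, 11]; color 2: [1, 2, 5]; color 3: [0].
(χ(G) = 3 ≤ 4.)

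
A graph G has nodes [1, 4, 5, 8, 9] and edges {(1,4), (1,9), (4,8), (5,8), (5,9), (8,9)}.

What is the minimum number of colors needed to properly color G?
χ(G) = 3

Clique number ω(G) = 3 (lower bound: χ ≥ ω).
The clique on [5, 8, 9] has size 3, forcing χ ≥ 3, and the coloring below uses 3 colors, so χ(G) = 3.
A valid 3-coloring: color 1: [1, 8]; color 2: [4, 9]; color 3: [5].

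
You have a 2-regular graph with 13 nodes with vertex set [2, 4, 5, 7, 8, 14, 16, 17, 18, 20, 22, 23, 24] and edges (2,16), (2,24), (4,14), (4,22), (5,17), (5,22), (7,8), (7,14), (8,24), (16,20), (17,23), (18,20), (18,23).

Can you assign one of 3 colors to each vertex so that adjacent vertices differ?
A valid 3-coloring: color 1: [14, 16, 17, 18, 22, 24]; color 2: [2, 4, 5, 7, 20, 23]; color 3: [8].
(χ(G) = 3 ≤ 3.)

Yes, G is 3-colorable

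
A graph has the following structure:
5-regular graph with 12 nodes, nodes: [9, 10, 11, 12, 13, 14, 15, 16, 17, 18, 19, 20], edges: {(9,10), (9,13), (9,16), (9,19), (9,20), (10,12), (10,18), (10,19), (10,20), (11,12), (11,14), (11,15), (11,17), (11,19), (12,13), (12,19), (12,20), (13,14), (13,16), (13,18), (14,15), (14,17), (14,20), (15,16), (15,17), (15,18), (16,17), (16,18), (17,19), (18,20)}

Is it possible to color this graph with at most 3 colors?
No, G is not 3-colorable

The clique on vertices [11, 14, 15, 17] has size 4 > 3, so it alone needs 4 colors.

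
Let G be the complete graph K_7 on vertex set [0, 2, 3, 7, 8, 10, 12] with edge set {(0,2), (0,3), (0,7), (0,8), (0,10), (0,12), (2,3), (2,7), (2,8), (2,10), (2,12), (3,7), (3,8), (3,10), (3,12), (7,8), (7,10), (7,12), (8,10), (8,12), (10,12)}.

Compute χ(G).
Clique number ω(G) = 7 (lower bound: χ ≥ ω).
The clique on [0, 2, 3, 7, 8, 10, 12] has size 7, forcing χ ≥ 7, and the coloring below uses 7 colors, so χ(G) = 7.
A valid 7-coloring: color 1: [12]; color 2: [7]; color 3: [10]; color 4: [0]; color 5: [3]; color 6: [8]; color 7: [2].

χ(G) = 7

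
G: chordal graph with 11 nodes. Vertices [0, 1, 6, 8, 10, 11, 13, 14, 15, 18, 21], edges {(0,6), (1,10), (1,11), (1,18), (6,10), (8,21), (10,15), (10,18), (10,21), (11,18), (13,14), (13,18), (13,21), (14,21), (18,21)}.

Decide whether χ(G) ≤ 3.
Yes, G is 3-colorable

A valid 3-coloring: color 1: [1, 6, 15, 21]; color 2: [0, 8, 10, 11, 13]; color 3: [14, 18].
(χ(G) = 3 ≤ 3.)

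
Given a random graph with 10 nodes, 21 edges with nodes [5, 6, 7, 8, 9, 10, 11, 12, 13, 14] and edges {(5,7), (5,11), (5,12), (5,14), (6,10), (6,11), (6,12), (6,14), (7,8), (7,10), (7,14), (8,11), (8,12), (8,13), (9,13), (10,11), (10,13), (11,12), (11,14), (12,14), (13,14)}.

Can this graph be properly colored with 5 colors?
A valid 5-coloring: color 1: [8, 9, 10, 14]; color 2: [7, 11, 13]; color 3: [12]; color 4: [5, 6].
(χ(G) = 4 ≤ 5.)

Yes, G is 5-colorable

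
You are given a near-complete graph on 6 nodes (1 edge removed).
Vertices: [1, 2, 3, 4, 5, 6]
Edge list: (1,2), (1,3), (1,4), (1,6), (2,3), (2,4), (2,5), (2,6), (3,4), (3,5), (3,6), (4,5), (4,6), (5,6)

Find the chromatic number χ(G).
χ(G) = 5

Clique number ω(G) = 5 (lower bound: χ ≥ ω).
The clique on [1, 2, 3, 4, 6] has size 5, forcing χ ≥ 5, and the coloring below uses 5 colors, so χ(G) = 5.
A valid 5-coloring: color 1: [4]; color 2: [2]; color 3: [6]; color 4: [3]; color 5: [1, 5].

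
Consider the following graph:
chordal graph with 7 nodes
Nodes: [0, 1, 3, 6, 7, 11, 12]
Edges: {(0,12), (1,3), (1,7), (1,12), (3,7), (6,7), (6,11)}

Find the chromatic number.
Clique number ω(G) = 3 (lower bound: χ ≥ ω).
The clique on [1, 3, 7] has size 3, forcing χ ≥ 3, and the coloring below uses 3 colors, so χ(G) = 3.
A valid 3-coloring: color 1: [0, 1, 6]; color 2: [7, 11, 12]; color 3: [3].

χ(G) = 3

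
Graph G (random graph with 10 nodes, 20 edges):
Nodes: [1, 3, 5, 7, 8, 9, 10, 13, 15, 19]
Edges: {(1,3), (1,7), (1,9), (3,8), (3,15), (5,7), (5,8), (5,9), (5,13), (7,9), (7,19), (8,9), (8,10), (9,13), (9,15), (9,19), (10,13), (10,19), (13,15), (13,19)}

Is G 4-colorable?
A valid 4-coloring: color 1: [3, 9, 10]; color 2: [7, 8, 13]; color 3: [1, 5, 15, 19].
(χ(G) = 3 ≤ 4.)

Yes, G is 4-colorable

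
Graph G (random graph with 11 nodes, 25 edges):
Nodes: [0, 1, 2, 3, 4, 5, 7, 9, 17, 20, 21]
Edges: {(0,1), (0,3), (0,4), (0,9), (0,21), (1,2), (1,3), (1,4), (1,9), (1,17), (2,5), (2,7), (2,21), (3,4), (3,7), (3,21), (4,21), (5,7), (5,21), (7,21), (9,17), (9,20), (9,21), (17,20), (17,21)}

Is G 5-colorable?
Yes, G is 5-colorable

A valid 5-coloring: color 1: [1, 20, 21]; color 2: [3, 5, 9]; color 3: [0, 7, 17]; color 4: [2, 4].
(χ(G) = 4 ≤ 5.)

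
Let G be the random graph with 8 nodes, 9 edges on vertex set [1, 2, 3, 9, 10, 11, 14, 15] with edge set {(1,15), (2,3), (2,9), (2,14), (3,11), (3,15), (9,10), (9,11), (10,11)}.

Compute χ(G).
χ(G) = 3

Clique number ω(G) = 3 (lower bound: χ ≥ ω).
The clique on [9, 10, 11] has size 3, forcing χ ≥ 3, and the coloring below uses 3 colors, so χ(G) = 3.
A valid 3-coloring: color 1: [1, 3, 9, 14]; color 2: [2, 11, 15]; color 3: [10].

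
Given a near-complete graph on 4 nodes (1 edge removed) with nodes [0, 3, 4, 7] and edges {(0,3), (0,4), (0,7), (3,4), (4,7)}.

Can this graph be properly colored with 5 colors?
Yes, G is 5-colorable

A valid 5-coloring: color 1: [0]; color 2: [4]; color 3: [3, 7].
(χ(G) = 3 ≤ 5.)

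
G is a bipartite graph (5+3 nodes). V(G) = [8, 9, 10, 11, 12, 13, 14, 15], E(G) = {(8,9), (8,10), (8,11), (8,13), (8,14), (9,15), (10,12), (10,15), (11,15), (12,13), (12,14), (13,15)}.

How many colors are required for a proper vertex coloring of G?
χ(G) = 2

Clique number ω(G) = 2 (lower bound: χ ≥ ω).
The graph is bipartite (no odd cycle), so 2 colors suffice: χ(G) = 2.
A valid 2-coloring: color 1: [8, 12, 15]; color 2: [9, 10, 11, 13, 14].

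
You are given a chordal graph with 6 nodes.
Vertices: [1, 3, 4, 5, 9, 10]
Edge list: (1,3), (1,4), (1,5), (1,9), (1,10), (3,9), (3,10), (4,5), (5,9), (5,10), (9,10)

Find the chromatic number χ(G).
Clique number ω(G) = 4 (lower bound: χ ≥ ω).
The clique on [1, 3, 9, 10] has size 4, forcing χ ≥ 4, and the coloring below uses 4 colors, so χ(G) = 4.
A valid 4-coloring: color 1: [1]; color 2: [3, 5]; color 3: [4, 9]; color 4: [10].

χ(G) = 4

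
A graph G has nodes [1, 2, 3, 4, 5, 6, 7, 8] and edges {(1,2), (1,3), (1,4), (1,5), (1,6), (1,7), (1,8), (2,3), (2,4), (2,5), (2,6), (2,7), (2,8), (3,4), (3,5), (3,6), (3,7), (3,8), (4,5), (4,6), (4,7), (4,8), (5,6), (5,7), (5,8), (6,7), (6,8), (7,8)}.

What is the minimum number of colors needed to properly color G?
Clique number ω(G) = 8 (lower bound: χ ≥ ω).
The clique on [1, 2, 3, 4, 5, 6, 7, 8] has size 8, forcing χ ≥ 8, and the coloring below uses 8 colors, so χ(G) = 8.
A valid 8-coloring: color 1: [1]; color 2: [7]; color 3: [4]; color 4: [6]; color 5: [8]; color 6: [5]; color 7: [3]; color 8: [2].

χ(G) = 8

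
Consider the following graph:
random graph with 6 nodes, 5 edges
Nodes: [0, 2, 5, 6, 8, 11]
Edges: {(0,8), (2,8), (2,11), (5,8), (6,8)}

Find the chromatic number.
Clique number ω(G) = 2 (lower bound: χ ≥ ω).
The graph is bipartite (no odd cycle), so 2 colors suffice: χ(G) = 2.
A valid 2-coloring: color 1: [8, 11]; color 2: [0, 2, 5, 6].

χ(G) = 2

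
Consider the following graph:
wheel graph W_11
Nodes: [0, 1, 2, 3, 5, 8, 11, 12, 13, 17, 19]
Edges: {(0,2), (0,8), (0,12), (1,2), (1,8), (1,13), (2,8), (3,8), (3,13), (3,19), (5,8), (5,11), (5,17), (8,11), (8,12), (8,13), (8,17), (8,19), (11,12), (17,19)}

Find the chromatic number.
χ(G) = 3

Clique number ω(G) = 3 (lower bound: χ ≥ ω).
The clique on [0, 2, 8] has size 3, forcing χ ≥ 3, and the coloring below uses 3 colors, so χ(G) = 3.
A valid 3-coloring: color 1: [8]; color 2: [2, 5, 12, 13, 19]; color 3: [0, 1, 3, 11, 17].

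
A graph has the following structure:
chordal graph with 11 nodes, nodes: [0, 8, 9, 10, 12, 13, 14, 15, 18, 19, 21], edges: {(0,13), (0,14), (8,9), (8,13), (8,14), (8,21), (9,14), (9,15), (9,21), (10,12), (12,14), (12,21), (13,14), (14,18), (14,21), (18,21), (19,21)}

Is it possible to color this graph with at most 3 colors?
The clique on vertices [8, 9, 14, 21] has size 4 > 3, so it alone needs 4 colors.

No, G is not 3-colorable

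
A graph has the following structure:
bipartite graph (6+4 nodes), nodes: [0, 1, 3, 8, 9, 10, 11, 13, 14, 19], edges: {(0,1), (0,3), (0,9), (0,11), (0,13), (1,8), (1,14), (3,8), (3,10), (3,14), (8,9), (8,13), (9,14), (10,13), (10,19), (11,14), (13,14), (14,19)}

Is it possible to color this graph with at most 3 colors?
Yes, G is 3-colorable

A valid 3-coloring: color 1: [0, 8, 10, 14]; color 2: [1, 3, 9, 11, 13, 19].
(χ(G) = 2 ≤ 3.)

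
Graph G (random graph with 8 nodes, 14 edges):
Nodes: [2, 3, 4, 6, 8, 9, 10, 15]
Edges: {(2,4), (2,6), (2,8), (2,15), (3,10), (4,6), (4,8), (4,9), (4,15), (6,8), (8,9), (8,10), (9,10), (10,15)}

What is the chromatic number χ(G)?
χ(G) = 4

Clique number ω(G) = 4 (lower bound: χ ≥ ω).
The clique on [2, 4, 6, 8] has size 4, forcing χ ≥ 4, and the coloring below uses 4 colors, so χ(G) = 4.
A valid 4-coloring: color 1: [3, 8, 15]; color 2: [4, 10]; color 3: [2, 9]; color 4: [6].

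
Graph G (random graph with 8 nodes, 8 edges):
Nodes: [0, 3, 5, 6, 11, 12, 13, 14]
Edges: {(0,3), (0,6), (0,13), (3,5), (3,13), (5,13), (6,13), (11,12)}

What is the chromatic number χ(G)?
Clique number ω(G) = 3 (lower bound: χ ≥ ω).
The clique on [0, 3, 13] has size 3, forcing χ ≥ 3, and the coloring below uses 3 colors, so χ(G) = 3.
A valid 3-coloring: color 1: [11, 13, 14]; color 2: [3, 6, 12]; color 3: [0, 5].

χ(G) = 3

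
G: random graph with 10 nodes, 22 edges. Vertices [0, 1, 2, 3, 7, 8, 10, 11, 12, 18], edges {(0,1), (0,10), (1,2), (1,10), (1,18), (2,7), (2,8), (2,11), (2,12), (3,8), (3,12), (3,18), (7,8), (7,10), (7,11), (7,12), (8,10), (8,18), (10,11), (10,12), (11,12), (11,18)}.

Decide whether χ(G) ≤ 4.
Yes, G is 4-colorable

A valid 4-coloring: color 1: [2, 10, 18]; color 2: [0, 8, 12]; color 3: [1, 3, 7]; color 4: [11].
(χ(G) = 4 ≤ 4.)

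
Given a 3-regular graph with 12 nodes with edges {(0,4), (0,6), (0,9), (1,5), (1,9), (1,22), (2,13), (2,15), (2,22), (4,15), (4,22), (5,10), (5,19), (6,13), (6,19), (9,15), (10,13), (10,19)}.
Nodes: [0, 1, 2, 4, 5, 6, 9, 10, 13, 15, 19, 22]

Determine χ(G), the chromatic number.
Clique number ω(G) = 3 (lower bound: χ ≥ ω).
The clique on [5, 10, 19] has size 3, forcing χ ≥ 3, and the coloring below uses 3 colors, so χ(G) = 3.
A valid 3-coloring: color 1: [0, 5, 13, 15, 22]; color 2: [2, 4, 6, 9, 10]; color 3: [1, 19].

χ(G) = 3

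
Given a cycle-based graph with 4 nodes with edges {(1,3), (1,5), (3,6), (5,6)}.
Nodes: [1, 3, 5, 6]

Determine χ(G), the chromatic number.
χ(G) = 2

Clique number ω(G) = 2 (lower bound: χ ≥ ω).
The graph is bipartite (no odd cycle), so 2 colors suffice: χ(G) = 2.
A valid 2-coloring: color 1: [1, 6]; color 2: [3, 5].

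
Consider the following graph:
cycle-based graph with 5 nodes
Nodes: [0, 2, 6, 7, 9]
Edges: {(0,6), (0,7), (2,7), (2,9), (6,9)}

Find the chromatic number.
χ(G) = 3

Clique number ω(G) = 2 (lower bound: χ ≥ ω).
Odd cycle [0, 7, 2, 9, 6] needs 3 colors (χ ≥ 3).
The coloring below uses 3 colors, so χ(G) = 3.
A valid 3-coloring: color 1: [0, 9]; color 2: [6, 7]; color 3: [2].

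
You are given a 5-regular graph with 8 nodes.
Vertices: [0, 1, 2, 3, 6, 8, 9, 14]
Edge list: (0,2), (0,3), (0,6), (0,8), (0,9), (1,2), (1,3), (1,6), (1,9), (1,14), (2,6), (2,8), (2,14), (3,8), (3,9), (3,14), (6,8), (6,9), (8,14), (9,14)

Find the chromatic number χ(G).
Clique number ω(G) = 4 (lower bound: χ ≥ ω).
The clique on [0, 2, 6, 8] has size 4, forcing χ ≥ 4, and the coloring below uses 4 colors, so χ(G) = 4.
A valid 4-coloring: color 1: [0, 14]; color 2: [2, 9]; color 3: [3, 6]; color 4: [1, 8].

χ(G) = 4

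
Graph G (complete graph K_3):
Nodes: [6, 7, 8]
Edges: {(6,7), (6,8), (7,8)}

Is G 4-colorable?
Yes, G is 4-colorable

A valid 4-coloring: color 1: [8]; color 2: [6]; color 3: [7].
(χ(G) = 3 ≤ 4.)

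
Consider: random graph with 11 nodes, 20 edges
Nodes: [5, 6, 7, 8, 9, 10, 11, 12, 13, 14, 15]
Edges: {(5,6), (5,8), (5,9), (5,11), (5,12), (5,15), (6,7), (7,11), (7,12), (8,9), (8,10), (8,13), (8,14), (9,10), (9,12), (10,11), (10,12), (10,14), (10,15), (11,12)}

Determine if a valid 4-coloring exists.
Yes, G is 4-colorable

A valid 4-coloring: color 1: [5, 7, 10, 13]; color 2: [6, 8, 12, 15]; color 3: [9, 11, 14].
(χ(G) = 3 ≤ 4.)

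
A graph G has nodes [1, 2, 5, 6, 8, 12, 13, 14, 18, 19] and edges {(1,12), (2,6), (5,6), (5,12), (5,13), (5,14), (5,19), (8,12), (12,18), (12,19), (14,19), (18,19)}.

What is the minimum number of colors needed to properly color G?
χ(G) = 3

Clique number ω(G) = 3 (lower bound: χ ≥ ω).
The clique on [5, 12, 19] has size 3, forcing χ ≥ 3, and the coloring below uses 3 colors, so χ(G) = 3.
A valid 3-coloring: color 1: [1, 2, 5, 8, 18]; color 2: [6, 12, 13, 14]; color 3: [19].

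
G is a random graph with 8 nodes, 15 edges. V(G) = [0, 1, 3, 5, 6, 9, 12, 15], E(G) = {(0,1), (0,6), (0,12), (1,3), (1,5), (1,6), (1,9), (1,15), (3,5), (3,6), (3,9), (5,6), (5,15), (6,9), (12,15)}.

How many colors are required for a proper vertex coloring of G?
Clique number ω(G) = 4 (lower bound: χ ≥ ω).
The clique on [1, 3, 6, 9] has size 4, forcing χ ≥ 4, and the coloring below uses 4 colors, so χ(G) = 4.
A valid 4-coloring: color 1: [1, 12]; color 2: [6, 15]; color 3: [0, 5, 9]; color 4: [3].

χ(G) = 4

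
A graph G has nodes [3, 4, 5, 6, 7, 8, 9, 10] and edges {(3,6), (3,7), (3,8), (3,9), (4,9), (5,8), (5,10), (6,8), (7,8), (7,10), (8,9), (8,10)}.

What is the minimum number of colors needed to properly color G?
Clique number ω(G) = 3 (lower bound: χ ≥ ω).
The clique on [5, 8, 10] has size 3, forcing χ ≥ 3, and the coloring below uses 3 colors, so χ(G) = 3.
A valid 3-coloring: color 1: [4, 8]; color 2: [3, 10]; color 3: [5, 6, 7, 9].

χ(G) = 3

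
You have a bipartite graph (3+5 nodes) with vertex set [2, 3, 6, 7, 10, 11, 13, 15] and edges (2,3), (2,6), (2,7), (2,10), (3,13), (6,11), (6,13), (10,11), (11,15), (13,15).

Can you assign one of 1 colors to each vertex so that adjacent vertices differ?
Edge (2,10) forces its endpoints to differ, so 1 color is not enough.

No, G is not 1-colorable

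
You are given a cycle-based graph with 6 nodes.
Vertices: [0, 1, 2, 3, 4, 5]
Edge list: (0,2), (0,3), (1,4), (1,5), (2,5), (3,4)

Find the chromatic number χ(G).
Clique number ω(G) = 2 (lower bound: χ ≥ ω).
The graph is bipartite (no odd cycle), so 2 colors suffice: χ(G) = 2.
A valid 2-coloring: color 1: [0, 4, 5]; color 2: [1, 2, 3].

χ(G) = 2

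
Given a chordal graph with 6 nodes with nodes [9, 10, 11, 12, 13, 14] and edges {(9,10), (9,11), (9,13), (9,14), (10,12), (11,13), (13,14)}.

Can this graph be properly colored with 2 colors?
No, G is not 2-colorable

The clique on vertices [9, 11, 13] has size 3 > 2, so it alone needs 3 colors.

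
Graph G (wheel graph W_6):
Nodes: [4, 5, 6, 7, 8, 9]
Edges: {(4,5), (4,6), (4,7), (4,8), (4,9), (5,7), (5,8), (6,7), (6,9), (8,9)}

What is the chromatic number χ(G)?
Clique number ω(G) = 3 (lower bound: χ ≥ ω).
Odd cycle [7, 5, 8, 9, 6] needs 3 colors (χ ≥ 3).
Vertex 4 is adjacent to every vertex of [5, 6, 7, 8, 9], which already need 3 colors among themselves, so 4 needs a new color (χ ≥ 4).
The coloring below uses 4 colors, so χ(G) = 4.
A valid 4-coloring: color 1: [4]; color 2: [7, 9]; color 3: [5, 6]; color 4: [8].

χ(G) = 4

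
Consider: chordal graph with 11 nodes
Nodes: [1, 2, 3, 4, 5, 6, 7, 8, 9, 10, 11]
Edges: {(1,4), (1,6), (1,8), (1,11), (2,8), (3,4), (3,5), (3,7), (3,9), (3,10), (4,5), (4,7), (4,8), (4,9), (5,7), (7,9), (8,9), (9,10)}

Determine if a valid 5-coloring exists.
A valid 5-coloring: color 1: [2, 4, 6, 10, 11]; color 2: [3, 8]; color 3: [1, 5, 9]; color 4: [7].
(χ(G) = 4 ≤ 5.)

Yes, G is 5-colorable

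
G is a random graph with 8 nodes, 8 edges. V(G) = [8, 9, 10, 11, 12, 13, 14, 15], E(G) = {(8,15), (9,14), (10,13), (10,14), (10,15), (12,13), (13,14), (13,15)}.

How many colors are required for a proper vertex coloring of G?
χ(G) = 3

Clique number ω(G) = 3 (lower bound: χ ≥ ω).
The clique on [10, 13, 14] has size 3, forcing χ ≥ 3, and the coloring below uses 3 colors, so χ(G) = 3.
A valid 3-coloring: color 1: [8, 9, 11, 13]; color 2: [12, 14, 15]; color 3: [10].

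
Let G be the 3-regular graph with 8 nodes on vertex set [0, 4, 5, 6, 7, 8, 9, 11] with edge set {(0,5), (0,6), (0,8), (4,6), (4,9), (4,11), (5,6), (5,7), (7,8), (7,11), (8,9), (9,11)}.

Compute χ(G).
Clique number ω(G) = 3 (lower bound: χ ≥ ω).
The clique on [0, 5, 6] has size 3, forcing χ ≥ 3, and the coloring below uses 3 colors, so χ(G) = 3.
A valid 3-coloring: color 1: [5, 8, 11]; color 2: [0, 4, 7]; color 3: [6, 9].

χ(G) = 3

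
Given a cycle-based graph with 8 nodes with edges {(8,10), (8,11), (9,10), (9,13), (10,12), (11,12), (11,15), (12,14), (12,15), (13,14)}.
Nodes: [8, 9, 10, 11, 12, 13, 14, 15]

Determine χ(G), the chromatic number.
Clique number ω(G) = 3 (lower bound: χ ≥ ω).
The clique on [11, 12, 15] has size 3, forcing χ ≥ 3, and the coloring below uses 3 colors, so χ(G) = 3.
A valid 3-coloring: color 1: [8, 12, 13]; color 2: [10, 11, 14]; color 3: [9, 15].

χ(G) = 3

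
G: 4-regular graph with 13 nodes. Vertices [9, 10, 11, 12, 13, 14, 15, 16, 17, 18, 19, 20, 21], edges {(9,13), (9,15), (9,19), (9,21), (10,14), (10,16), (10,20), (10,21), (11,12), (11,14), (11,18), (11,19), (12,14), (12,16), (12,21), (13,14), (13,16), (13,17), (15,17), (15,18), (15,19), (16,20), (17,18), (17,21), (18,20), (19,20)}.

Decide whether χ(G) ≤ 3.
Yes, G is 3-colorable

A valid 3-coloring: color 1: [10, 11, 13, 15]; color 2: [14, 16, 18, 19, 21]; color 3: [9, 12, 17, 20].
(χ(G) = 3 ≤ 3.)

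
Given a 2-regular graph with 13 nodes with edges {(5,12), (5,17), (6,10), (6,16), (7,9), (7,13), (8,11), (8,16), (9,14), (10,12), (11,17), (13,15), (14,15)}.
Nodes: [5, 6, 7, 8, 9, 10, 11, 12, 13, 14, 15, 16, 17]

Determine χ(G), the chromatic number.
Clique number ω(G) = 2 (lower bound: χ ≥ ω).
Odd cycle [13, 15, 14, 9, 7] needs 3 colors (χ ≥ 3).
The coloring below uses 3 colors, so χ(G) = 3.
A valid 3-coloring: color 1: [5, 9, 10, 11, 13, 16]; color 2: [6, 7, 8, 12, 15, 17]; color 3: [14].

χ(G) = 3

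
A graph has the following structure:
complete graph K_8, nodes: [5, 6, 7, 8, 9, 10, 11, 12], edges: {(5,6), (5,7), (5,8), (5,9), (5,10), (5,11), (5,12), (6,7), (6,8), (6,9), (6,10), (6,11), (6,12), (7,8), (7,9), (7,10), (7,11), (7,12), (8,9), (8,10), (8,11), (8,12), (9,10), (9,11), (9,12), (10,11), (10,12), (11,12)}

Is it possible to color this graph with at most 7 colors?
No, G is not 7-colorable

The clique on vertices [5, 6, 7, 8, 9, 10, 11, 12] has size 8 > 7, so it alone needs 8 colors.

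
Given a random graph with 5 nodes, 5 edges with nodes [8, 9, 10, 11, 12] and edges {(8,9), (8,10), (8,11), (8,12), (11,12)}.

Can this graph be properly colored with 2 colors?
No, G is not 2-colorable

The clique on vertices [8, 11, 12] has size 3 > 2, so it alone needs 3 colors.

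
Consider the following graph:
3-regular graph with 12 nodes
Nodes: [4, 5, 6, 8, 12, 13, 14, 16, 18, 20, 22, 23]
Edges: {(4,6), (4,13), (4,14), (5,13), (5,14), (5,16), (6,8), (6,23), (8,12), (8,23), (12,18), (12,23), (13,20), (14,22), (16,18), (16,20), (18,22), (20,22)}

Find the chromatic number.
Clique number ω(G) = 3 (lower bound: χ ≥ ω).
The clique on [8, 12, 23] has size 3, forcing χ ≥ 3, and the coloring below uses 3 colors, so χ(G) = 3.
A valid 3-coloring: color 1: [8, 14, 18, 20]; color 2: [4, 5, 22, 23]; color 3: [6, 12, 13, 16].

χ(G) = 3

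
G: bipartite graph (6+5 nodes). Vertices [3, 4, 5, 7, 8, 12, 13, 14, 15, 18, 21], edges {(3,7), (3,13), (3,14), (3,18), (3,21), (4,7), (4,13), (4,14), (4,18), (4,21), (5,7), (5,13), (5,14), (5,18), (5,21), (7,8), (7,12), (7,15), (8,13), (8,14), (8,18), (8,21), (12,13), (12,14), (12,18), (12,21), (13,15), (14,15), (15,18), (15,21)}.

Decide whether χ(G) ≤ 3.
Yes, G is 3-colorable

A valid 3-coloring: color 1: [7, 13, 14, 18, 21]; color 2: [3, 4, 5, 8, 12, 15].
(χ(G) = 2 ≤ 3.)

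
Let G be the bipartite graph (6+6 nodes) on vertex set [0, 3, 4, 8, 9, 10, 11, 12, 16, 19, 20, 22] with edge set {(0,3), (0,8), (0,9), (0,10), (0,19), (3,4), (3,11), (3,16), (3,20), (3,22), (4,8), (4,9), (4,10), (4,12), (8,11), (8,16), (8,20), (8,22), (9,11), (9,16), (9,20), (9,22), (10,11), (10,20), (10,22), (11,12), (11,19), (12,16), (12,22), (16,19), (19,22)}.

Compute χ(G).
Clique number ω(G) = 2 (lower bound: χ ≥ ω).
The graph is bipartite (no odd cycle), so 2 colors suffice: χ(G) = 2.
A valid 2-coloring: color 1: [3, 8, 9, 10, 12, 19]; color 2: [0, 4, 11, 16, 20, 22].

χ(G) = 2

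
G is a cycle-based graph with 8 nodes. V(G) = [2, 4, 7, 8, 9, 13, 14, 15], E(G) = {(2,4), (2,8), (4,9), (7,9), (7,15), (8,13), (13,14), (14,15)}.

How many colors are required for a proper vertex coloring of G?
χ(G) = 2

Clique number ω(G) = 2 (lower bound: χ ≥ ω).
The graph is bipartite (no odd cycle), so 2 colors suffice: χ(G) = 2.
A valid 2-coloring: color 1: [2, 9, 13, 15]; color 2: [4, 7, 8, 14].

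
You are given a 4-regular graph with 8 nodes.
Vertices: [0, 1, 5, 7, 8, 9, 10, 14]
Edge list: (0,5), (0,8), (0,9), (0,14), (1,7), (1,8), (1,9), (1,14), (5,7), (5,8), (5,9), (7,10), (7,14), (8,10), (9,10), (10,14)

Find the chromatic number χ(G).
Clique number ω(G) = 3 (lower bound: χ ≥ ω).
The clique on [0, 5, 8] has size 3, forcing χ ≥ 3, and the coloring below uses 3 colors, so χ(G) = 3.
A valid 3-coloring: color 1: [8, 9, 14]; color 2: [1, 5, 10]; color 3: [0, 7].

χ(G) = 3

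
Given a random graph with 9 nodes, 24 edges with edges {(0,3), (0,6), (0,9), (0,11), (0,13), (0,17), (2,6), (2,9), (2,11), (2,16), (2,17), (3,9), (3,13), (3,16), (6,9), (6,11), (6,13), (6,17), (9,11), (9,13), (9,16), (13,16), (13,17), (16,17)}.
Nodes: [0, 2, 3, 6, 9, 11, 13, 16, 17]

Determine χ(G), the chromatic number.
Clique number ω(G) = 4 (lower bound: χ ≥ ω).
Suppose a proper 4-coloring c exists. The clique [0, 3, 9, 13] takes 4 distinct colors; by symmetry let c(0) = 1, c(3) = 2, c(9) = 3, c(13) = 4.
- Vertex 6: neighbors [0, 9, 13] already have colors [1, 3, 4] ⇒ c(6) = 2.
- Vertex 16: neighbors [3, 9, 13] already have colors [2, 3, 4] ⇒ c(16) = 1.
- Vertex 2: neighbors [16, 6, 9] already have colors [1, 2, 3] ⇒ c(2) = 4.
- Vertex 11: neighbors [0, 6, 9, 2] already have colors [1, 2, 3, 4] — all 4 colors blocked. Contradiction.
The forced assignments end in a contradiction, so G has no proper 4-coloring (χ ≥ 5).
The coloring below uses 5 colors, so χ(G) = 5.
A valid 5-coloring: color 1: [9, 17]; color 2: [0, 2]; color 3: [11, 13]; color 4: [3, 6]; color 5: [16].

χ(G) = 5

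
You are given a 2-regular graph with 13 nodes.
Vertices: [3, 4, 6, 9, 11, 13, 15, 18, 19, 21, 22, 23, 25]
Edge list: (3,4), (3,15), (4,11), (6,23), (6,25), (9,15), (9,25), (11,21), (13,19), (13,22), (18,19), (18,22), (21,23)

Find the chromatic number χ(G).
Clique number ω(G) = 2 (lower bound: χ ≥ ω).
Odd cycle [11, 21, 23, 6, 25, 9, 15, 3, 4] needs 3 colors (χ ≥ 3).
The coloring below uses 3 colors, so χ(G) = 3.
A valid 3-coloring: color 1: [3, 9, 11, 19, 22, 23]; color 2: [4, 13, 15, 18, 21, 25]; color 3: [6].

χ(G) = 3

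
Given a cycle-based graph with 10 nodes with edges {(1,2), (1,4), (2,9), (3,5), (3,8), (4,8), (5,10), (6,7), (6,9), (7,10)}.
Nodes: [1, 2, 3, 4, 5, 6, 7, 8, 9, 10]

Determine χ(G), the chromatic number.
Clique number ω(G) = 2 (lower bound: χ ≥ ω).
The graph is bipartite (no odd cycle), so 2 colors suffice: χ(G) = 2.
A valid 2-coloring: color 1: [1, 5, 7, 8, 9]; color 2: [2, 3, 4, 6, 10].

χ(G) = 2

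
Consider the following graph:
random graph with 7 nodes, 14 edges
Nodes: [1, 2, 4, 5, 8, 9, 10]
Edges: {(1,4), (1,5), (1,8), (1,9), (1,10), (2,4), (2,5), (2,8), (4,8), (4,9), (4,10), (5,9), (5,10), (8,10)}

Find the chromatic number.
Clique number ω(G) = 4 (lower bound: χ ≥ ω).
The clique on [1, 4, 8, 10] has size 4, forcing χ ≥ 4, and the coloring below uses 4 colors, so χ(G) = 4.
A valid 4-coloring: color 1: [4, 5]; color 2: [1, 2]; color 3: [8, 9]; color 4: [10].

χ(G) = 4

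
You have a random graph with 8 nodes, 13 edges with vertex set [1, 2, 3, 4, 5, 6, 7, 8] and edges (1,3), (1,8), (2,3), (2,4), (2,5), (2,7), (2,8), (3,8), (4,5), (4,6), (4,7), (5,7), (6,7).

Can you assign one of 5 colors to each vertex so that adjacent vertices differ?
Yes, G is 5-colorable

A valid 5-coloring: color 1: [1, 2, 6]; color 2: [7, 8]; color 3: [3, 4]; color 4: [5].
(χ(G) = 4 ≤ 5.)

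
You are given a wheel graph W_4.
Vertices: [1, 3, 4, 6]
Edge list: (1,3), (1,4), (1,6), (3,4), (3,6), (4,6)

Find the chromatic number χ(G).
χ(G) = 4

Clique number ω(G) = 4 (lower bound: χ ≥ ω).
The clique on [1, 3, 4, 6] has size 4, forcing χ ≥ 4, and the coloring below uses 4 colors, so χ(G) = 4.
A valid 4-coloring: color 1: [6]; color 2: [4]; color 3: [3]; color 4: [1].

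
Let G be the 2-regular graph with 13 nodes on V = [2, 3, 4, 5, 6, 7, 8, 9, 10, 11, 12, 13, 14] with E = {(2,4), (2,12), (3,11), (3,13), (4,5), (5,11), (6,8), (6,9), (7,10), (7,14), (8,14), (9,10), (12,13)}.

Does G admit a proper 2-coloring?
No, G is not 2-colorable

Odd cycle [4, 2, 12, 13, 3, 11, 5] needs 3 colors (χ ≥ 3).
Hence χ(G) ≥ 3 > 2, so no proper 2-coloring exists.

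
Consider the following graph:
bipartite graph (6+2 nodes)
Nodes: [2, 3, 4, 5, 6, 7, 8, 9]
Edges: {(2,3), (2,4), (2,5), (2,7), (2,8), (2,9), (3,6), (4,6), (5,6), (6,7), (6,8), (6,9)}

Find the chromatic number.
Clique number ω(G) = 2 (lower bound: χ ≥ ω).
The graph is bipartite (no odd cycle), so 2 colors suffice: χ(G) = 2.
A valid 2-coloring: color 1: [2, 6]; color 2: [3, 4, 5, 7, 8, 9].

χ(G) = 2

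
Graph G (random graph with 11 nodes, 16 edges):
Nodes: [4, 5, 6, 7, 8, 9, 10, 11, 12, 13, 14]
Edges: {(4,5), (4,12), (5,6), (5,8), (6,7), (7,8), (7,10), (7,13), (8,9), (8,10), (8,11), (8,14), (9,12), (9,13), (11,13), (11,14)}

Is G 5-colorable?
A valid 5-coloring: color 1: [4, 6, 8, 13]; color 2: [5, 7, 9, 11]; color 3: [10, 12, 14].
(χ(G) = 3 ≤ 5.)

Yes, G is 5-colorable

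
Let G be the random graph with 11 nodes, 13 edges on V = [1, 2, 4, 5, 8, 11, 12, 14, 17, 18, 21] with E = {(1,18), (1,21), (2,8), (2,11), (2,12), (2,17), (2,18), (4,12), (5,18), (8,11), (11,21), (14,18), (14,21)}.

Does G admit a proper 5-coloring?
A valid 5-coloring: color 1: [2, 4, 5, 21]; color 2: [11, 12, 17, 18]; color 3: [1, 8, 14].
(χ(G) = 3 ≤ 5.)

Yes, G is 5-colorable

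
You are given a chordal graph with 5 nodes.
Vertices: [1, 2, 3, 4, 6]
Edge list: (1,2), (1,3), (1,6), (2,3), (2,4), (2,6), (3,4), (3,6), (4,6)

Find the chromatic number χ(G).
Clique number ω(G) = 4 (lower bound: χ ≥ ω).
The clique on [1, 2, 3, 6] has size 4, forcing χ ≥ 4, and the coloring below uses 4 colors, so χ(G) = 4.
A valid 4-coloring: color 1: [3]; color 2: [2]; color 3: [6]; color 4: [1, 4].

χ(G) = 4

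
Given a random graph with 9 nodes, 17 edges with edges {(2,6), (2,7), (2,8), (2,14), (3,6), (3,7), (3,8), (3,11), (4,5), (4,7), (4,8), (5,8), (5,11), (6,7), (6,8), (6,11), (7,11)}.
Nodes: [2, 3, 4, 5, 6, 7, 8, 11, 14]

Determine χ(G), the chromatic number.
Clique number ω(G) = 4 (lower bound: χ ≥ ω).
The clique on [3, 6, 7, 11] has size 4, forcing χ ≥ 4, and the coloring below uses 4 colors, so χ(G) = 4.
A valid 4-coloring: color 1: [5, 6, 14]; color 2: [7, 8]; color 3: [2, 4, 11]; color 4: [3].

χ(G) = 4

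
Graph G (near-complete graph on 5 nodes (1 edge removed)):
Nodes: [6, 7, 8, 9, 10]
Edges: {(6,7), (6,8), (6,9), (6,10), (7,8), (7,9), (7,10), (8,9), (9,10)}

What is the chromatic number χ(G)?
Clique number ω(G) = 4 (lower bound: χ ≥ ω).
The clique on [6, 7, 8, 9] has size 4, forcing χ ≥ 4, and the coloring below uses 4 colors, so χ(G) = 4.
A valid 4-coloring: color 1: [6]; color 2: [9]; color 3: [7]; color 4: [8, 10].

χ(G) = 4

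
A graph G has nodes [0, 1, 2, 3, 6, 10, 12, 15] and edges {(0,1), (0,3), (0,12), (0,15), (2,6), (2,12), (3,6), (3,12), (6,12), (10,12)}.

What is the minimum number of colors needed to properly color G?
Clique number ω(G) = 3 (lower bound: χ ≥ ω).
The clique on [2, 6, 12] has size 3, forcing χ ≥ 3, and the coloring below uses 3 colors, so χ(G) = 3.
A valid 3-coloring: color 1: [1, 12, 15]; color 2: [0, 6, 10]; color 3: [2, 3].

χ(G) = 3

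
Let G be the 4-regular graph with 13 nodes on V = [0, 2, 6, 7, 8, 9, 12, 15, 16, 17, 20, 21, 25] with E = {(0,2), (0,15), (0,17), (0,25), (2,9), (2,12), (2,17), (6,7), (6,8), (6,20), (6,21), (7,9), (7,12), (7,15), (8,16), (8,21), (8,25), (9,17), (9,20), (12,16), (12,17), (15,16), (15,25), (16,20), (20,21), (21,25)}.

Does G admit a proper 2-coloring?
No, G is not 2-colorable

The clique on vertices [0, 15, 25] has size 3 > 2, so it alone needs 3 colors.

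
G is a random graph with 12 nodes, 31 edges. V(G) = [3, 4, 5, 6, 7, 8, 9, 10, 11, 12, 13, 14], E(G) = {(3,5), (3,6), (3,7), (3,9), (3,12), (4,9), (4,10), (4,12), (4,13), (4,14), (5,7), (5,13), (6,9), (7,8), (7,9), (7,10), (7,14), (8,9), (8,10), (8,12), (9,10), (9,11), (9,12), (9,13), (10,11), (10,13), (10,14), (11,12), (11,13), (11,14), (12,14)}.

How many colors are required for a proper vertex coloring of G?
Clique number ω(G) = 4 (lower bound: χ ≥ ω).
The clique on [7, 8, 9, 10] has size 4, forcing χ ≥ 4, and the coloring below uses 4 colors, so χ(G) = 4.
A valid 4-coloring: color 1: [5, 9, 14]; color 2: [6, 10, 12]; color 3: [7, 13]; color 4: [3, 4, 8, 11].

χ(G) = 4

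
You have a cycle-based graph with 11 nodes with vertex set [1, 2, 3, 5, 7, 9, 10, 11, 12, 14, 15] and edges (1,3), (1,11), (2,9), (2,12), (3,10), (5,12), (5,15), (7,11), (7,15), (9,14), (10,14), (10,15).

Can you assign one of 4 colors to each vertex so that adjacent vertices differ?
Yes, G is 4-colorable

A valid 4-coloring: color 1: [3, 11, 12, 14, 15]; color 2: [1, 5, 7, 9, 10]; color 3: [2].
(χ(G) = 3 ≤ 4.)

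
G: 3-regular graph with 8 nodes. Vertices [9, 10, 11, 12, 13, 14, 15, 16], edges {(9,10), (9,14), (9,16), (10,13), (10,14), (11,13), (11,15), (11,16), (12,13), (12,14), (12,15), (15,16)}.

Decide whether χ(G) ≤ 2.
The clique on vertices [9, 10, 14] has size 3 > 2, so it alone needs 3 colors.

No, G is not 2-colorable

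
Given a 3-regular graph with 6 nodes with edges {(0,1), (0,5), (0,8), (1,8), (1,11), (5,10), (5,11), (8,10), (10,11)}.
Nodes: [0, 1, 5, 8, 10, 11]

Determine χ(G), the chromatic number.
χ(G) = 3

Clique number ω(G) = 3 (lower bound: χ ≥ ω).
The clique on [0, 1, 8] has size 3, forcing χ ≥ 3, and the coloring below uses 3 colors, so χ(G) = 3.
A valid 3-coloring: color 1: [1, 5]; color 2: [8, 11]; color 3: [0, 10].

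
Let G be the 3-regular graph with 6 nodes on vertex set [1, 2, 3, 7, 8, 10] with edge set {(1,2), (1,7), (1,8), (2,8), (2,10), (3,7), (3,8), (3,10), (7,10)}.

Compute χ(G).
χ(G) = 3

Clique number ω(G) = 3 (lower bound: χ ≥ ω).
The clique on [1, 2, 8] has size 3, forcing χ ≥ 3, and the coloring below uses 3 colors, so χ(G) = 3.
A valid 3-coloring: color 1: [8, 10]; color 2: [2, 7]; color 3: [1, 3].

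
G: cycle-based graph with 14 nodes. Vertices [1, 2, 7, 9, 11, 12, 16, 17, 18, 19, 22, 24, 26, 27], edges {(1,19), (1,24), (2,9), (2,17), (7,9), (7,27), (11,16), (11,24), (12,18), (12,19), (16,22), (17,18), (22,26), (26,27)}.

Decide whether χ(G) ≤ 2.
Yes, G is 2-colorable

A valid 2-coloring: color 1: [2, 7, 16, 18, 19, 24, 26]; color 2: [1, 9, 11, 12, 17, 22, 27].
(χ(G) = 2 ≤ 2.)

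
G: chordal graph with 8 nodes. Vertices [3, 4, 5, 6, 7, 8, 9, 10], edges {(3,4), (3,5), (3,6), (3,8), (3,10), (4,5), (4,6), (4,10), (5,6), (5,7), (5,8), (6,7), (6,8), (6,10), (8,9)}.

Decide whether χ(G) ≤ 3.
The clique on vertices [3, 5, 6, 8] has size 4 > 3, so it alone needs 4 colors.

No, G is not 3-colorable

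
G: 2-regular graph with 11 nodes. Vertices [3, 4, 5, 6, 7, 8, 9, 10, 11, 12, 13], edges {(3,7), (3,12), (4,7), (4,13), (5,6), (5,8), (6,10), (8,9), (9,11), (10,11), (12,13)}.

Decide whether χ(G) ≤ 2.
Odd cycle [4, 7, 3, 12, 13] needs 3 colors (χ ≥ 3).
Hence χ(G) ≥ 3 > 2, so no proper 2-coloring exists.

No, G is not 2-colorable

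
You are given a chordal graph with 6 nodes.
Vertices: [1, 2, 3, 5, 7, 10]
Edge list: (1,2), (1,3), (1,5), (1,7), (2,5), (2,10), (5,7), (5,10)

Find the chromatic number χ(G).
χ(G) = 3

Clique number ω(G) = 3 (lower bound: χ ≥ ω).
The clique on [1, 2, 5] has size 3, forcing χ ≥ 3, and the coloring below uses 3 colors, so χ(G) = 3.
A valid 3-coloring: color 1: [1, 10]; color 2: [3, 5]; color 3: [2, 7].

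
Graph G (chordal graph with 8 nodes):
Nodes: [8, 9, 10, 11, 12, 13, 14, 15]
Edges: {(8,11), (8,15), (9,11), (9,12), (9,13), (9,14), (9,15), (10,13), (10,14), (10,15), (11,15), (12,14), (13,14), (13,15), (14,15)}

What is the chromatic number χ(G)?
χ(G) = 4

Clique number ω(G) = 4 (lower bound: χ ≥ ω).
The clique on [9, 13, 14, 15] has size 4, forcing χ ≥ 4, and the coloring below uses 4 colors, so χ(G) = 4.
A valid 4-coloring: color 1: [12, 15]; color 2: [11, 14]; color 3: [8, 9, 10]; color 4: [13].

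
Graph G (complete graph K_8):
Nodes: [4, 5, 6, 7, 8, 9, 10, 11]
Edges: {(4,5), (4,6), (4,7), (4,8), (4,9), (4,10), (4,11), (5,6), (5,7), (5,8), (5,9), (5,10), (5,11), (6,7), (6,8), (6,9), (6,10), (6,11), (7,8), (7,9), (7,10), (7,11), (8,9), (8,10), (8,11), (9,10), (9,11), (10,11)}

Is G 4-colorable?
The clique on vertices [4, 5, 6, 7, 8, 9, 10, 11] has size 8 > 4, so it alone needs 8 colors.

No, G is not 4-colorable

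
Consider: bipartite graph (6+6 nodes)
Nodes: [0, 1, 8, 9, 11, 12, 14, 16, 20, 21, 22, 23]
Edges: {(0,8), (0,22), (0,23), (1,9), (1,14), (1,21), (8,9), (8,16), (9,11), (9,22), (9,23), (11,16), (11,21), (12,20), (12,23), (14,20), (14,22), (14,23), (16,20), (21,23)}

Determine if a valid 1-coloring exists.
Edge (0,8) forces its endpoints to differ, so 1 color is not enough.

No, G is not 1-colorable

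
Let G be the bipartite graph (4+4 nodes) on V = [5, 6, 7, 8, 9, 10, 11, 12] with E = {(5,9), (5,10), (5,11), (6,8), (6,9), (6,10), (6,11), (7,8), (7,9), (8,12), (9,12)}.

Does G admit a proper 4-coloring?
Yes, G is 4-colorable

A valid 4-coloring: color 1: [5, 6, 7, 12]; color 2: [8, 9, 10, 11].
(χ(G) = 2 ≤ 4.)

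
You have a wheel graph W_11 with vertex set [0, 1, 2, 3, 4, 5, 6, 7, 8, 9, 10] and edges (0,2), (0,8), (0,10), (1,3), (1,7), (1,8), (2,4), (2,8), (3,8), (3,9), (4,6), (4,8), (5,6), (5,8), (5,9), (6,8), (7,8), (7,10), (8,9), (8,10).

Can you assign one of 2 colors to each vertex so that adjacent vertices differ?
No, G is not 2-colorable

The clique on vertices [0, 2, 8] has size 3 > 2, so it alone needs 3 colors.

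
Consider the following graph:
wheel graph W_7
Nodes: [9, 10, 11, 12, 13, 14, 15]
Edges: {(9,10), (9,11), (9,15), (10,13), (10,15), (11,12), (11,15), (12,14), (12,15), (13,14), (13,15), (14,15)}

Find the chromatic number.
Clique number ω(G) = 3 (lower bound: χ ≥ ω).
The clique on [9, 10, 15] has size 3, forcing χ ≥ 3, and the coloring below uses 3 colors, so χ(G) = 3.
A valid 3-coloring: color 1: [15]; color 2: [9, 12, 13]; color 3: [10, 11, 14].

χ(G) = 3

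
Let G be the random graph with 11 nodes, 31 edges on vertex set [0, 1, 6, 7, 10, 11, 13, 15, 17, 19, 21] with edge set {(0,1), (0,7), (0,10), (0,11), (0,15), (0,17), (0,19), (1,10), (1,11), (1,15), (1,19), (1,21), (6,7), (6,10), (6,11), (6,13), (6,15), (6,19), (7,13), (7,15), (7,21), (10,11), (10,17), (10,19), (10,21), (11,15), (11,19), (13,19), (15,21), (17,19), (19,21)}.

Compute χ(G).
Clique number ω(G) = 5 (lower bound: χ ≥ ω).
The clique on [0, 1, 10, 11, 19] has size 5, forcing χ ≥ 5, and the coloring below uses 5 colors, so χ(G) = 5.
A valid 5-coloring: color 1: [15, 19]; color 2: [0, 6, 21]; color 3: [10, 13]; color 4: [1, 7, 17]; color 5: [11].

χ(G) = 5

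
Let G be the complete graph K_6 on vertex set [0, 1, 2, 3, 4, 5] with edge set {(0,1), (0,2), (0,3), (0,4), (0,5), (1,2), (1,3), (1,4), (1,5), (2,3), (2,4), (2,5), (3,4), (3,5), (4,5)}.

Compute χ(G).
χ(G) = 6

Clique number ω(G) = 6 (lower bound: χ ≥ ω).
The clique on [0, 1, 2, 3, 4, 5] has size 6, forcing χ ≥ 6, and the coloring below uses 6 colors, so χ(G) = 6.
A valid 6-coloring: color 1: [1]; color 2: [3]; color 3: [0]; color 4: [5]; color 5: [2]; color 6: [4].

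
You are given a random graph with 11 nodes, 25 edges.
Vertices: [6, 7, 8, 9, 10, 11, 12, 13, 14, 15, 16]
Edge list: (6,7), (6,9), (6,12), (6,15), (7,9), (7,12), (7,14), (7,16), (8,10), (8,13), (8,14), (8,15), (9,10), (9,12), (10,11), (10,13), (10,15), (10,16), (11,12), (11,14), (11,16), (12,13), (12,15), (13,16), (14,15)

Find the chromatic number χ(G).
Clique number ω(G) = 4 (lower bound: χ ≥ ω).
The clique on [6, 7, 9, 12] has size 4, forcing χ ≥ 4, and the coloring below uses 4 colors, so χ(G) = 4.
A valid 4-coloring: color 1: [10, 12, 14]; color 2: [7, 11, 13, 15]; color 3: [8, 9, 16]; color 4: [6].

χ(G) = 4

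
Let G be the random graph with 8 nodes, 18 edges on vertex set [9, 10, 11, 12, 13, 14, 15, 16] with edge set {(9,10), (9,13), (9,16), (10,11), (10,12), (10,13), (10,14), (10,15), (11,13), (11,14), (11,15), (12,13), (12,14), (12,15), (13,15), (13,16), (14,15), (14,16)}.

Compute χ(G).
χ(G) = 4

Clique number ω(G) = 4 (lower bound: χ ≥ ω).
The clique on [10, 11, 13, 15] has size 4, forcing χ ≥ 4, and the coloring below uses 4 colors, so χ(G) = 4.
A valid 4-coloring: color 1: [13, 14]; color 2: [10, 16]; color 3: [9, 15]; color 4: [11, 12].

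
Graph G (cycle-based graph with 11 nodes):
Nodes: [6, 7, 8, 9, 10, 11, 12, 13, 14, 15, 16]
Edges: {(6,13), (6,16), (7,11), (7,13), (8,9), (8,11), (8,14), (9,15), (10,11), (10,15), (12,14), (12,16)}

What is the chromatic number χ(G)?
Clique number ω(G) = 2 (lower bound: χ ≥ ω).
Odd cycle [9, 15, 10, 11, 8] needs 3 colors (χ ≥ 3).
The coloring below uses 3 colors, so χ(G) = 3.
A valid 3-coloring: color 1: [6, 7, 8, 12, 15]; color 2: [9, 11, 13, 14, 16]; color 3: [10].

χ(G) = 3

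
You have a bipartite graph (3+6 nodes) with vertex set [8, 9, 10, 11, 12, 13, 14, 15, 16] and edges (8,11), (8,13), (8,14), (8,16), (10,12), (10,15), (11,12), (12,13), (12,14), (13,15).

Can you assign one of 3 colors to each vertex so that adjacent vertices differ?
A valid 3-coloring: color 1: [8, 9, 12, 15]; color 2: [10, 11, 13, 14, 16].
(χ(G) = 2 ≤ 3.)

Yes, G is 3-colorable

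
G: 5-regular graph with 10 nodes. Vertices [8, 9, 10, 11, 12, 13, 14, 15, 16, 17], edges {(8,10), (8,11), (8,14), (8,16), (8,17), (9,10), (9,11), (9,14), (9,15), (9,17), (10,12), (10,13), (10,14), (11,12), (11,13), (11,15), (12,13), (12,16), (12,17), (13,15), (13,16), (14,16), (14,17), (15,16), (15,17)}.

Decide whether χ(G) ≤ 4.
Yes, G is 4-colorable

A valid 4-coloring: color 1: [10, 11, 16, 17]; color 2: [8, 9, 13]; color 3: [12, 14, 15].
(χ(G) = 3 ≤ 4.)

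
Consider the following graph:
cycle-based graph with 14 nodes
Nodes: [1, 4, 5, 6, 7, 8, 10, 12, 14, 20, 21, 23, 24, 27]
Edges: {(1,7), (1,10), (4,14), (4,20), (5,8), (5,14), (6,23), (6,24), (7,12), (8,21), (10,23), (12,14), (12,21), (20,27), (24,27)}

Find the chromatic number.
Clique number ω(G) = 2 (lower bound: χ ≥ ω).
Odd cycle [20, 27, 24, 6, 23, 10, 1, 7, 12, 14, 4] needs 3 colors (χ ≥ 3).
The coloring below uses 3 colors, so χ(G) = 3.
A valid 3-coloring: color 1: [6, 7, 8, 10, 14, 27]; color 2: [1, 5, 12, 20, 23, 24]; color 3: [4, 21].

χ(G) = 3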